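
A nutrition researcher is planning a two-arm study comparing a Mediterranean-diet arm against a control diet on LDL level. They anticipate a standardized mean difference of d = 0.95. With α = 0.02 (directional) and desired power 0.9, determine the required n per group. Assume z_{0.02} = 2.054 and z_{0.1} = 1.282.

For two independent groups with equal n: n = 2·((z_{α} + z_β) / d)².
z_{α} + z_β = 2.054 + 1.282 = 3.336.
n = 2 × (3.336 / 0.95)² = 2 × 3.512² = 2 × 12.33 = 24.7.
Round up to the next whole participant.

n = 25 per group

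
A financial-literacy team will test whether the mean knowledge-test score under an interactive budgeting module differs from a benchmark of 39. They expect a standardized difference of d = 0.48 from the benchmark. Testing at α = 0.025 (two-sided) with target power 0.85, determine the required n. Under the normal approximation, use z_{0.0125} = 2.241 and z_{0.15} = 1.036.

n = 47

For a one-sample test: n = ((z_{α/2} + z_β) / d)².
z_{α/2} + z_β = 2.241 + 1.036 = 3.277.
n = (3.277 / 0.48)² = 6.827² = 46.61.
Round up.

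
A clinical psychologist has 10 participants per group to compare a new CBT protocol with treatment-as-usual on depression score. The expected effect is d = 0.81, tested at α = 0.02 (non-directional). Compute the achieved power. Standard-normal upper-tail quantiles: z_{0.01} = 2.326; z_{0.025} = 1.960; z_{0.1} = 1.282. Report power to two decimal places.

For two equal groups, power = Φ(d·√(n/2) − z_{α/2}).
d·√(n/2) = 0.81 × √(10/2) = 0.81 × 2.236 = 1.811.
z_β = 1.811 − 2.326 = -0.515.
Power = Φ(-0.515) = 0.303.

power ≈ 0.30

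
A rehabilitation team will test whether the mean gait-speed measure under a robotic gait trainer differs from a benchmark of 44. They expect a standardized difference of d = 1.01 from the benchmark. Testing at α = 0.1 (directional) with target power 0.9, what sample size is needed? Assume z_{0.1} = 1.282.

For a one-sample test: n = ((z_{α} + z_β) / d)².
z_{α} + z_β = 1.282 + 1.282 = 2.564.
n = (2.564 / 1.01)² = 2.539² = 6.44.
Round up.

n = 7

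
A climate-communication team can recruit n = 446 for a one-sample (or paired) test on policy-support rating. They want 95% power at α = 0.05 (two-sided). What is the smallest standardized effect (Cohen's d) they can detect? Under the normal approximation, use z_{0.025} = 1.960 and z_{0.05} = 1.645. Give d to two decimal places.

For a single sample (or paired design) of n = 446: d_min = (z_{α/2} + z_β)/√n.
z-sum = 1.960 + 1.645 = 3.605.
d_min = 3.605 / √446 = 3.605 / 21.119 = 0.171.

d_min ≈ 0.17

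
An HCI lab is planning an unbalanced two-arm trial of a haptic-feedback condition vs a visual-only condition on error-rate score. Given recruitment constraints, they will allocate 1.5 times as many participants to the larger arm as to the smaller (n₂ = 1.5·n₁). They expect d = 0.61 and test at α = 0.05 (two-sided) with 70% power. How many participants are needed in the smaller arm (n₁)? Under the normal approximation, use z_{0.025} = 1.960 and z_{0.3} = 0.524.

With allocation ratio k = n₂/n₁ = 1.5, Var(x̄₁−x̄₂) = σ²(1/n₁ + 1/(k·n₁)) = σ²·(k+1)/(k·n₁).
So n₁ = (1 + 1/k)·((z_{α/2} + z_β)/d)² = 1.667 × (2.484/0.61)².
n₁ = 1.667 × 16.58 = 27.6.
Round up: n₁ = 28, giving n₂ = 1.5 × 28 = 42.

n₁ = 28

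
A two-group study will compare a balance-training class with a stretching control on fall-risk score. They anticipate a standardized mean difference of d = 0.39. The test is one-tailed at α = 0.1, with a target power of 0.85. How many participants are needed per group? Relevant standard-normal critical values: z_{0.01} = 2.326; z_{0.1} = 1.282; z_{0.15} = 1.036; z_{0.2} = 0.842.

For two independent groups with equal n: n = 2·((z_{α} + z_β) / d)².
z_{α} + z_β = 1.282 + 1.036 = 2.318.
n = 2 × (2.318 / 0.39)² = 2 × 5.944² = 2 × 35.33 = 70.7.
Round up to the next whole participant.

n = 71 per group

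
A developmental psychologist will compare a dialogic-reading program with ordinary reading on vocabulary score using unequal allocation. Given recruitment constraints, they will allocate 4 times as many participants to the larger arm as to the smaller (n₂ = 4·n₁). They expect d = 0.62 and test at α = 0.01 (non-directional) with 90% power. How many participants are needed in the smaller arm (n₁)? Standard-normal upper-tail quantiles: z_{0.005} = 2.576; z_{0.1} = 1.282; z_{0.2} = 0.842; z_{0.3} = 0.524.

n₁ = 49

With allocation ratio k = n₂/n₁ = 4, Var(x̄₁−x̄₂) = σ²(1/n₁ + 1/(k·n₁)) = σ²·(k+1)/(k·n₁).
So n₁ = (1 + 1/k)·((z_{α/2} + z_β)/d)² = 1.250 × (3.858/0.62)².
n₁ = 1.250 × 38.72 = 48.4.
Round up: n₁ = 49, giving n₂ = 4 × 49 = 196.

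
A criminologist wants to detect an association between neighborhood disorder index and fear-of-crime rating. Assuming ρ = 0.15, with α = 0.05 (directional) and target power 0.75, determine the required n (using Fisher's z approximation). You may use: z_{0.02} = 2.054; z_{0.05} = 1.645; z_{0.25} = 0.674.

Fisher's z: C = ½·ln((1+r)/(1−r)) = ½·ln(1.3529) = 0.1511.
n = ((z_{α} + z_β)/C)² + 3.
(1.645 + 0.674) / 0.1511 = 2.319 / 0.1511 = 15.347.
n = 15.347² + 3 = 235.54 + 3 = 238.5.
Round up.

n = 239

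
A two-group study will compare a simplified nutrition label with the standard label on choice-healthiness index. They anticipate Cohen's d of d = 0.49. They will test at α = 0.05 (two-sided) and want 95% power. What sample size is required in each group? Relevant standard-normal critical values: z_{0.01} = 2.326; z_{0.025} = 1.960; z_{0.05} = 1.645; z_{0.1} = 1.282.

For two independent groups with equal n: n = 2·((z_{α/2} + z_β) / d)².
z_{α/2} + z_β = 1.960 + 1.645 = 3.605.
n = 2 × (3.605 / 0.49)² = 2 × 7.357² = 2 × 54.13 = 108.3.
Round up to the next whole participant.

n = 109 per group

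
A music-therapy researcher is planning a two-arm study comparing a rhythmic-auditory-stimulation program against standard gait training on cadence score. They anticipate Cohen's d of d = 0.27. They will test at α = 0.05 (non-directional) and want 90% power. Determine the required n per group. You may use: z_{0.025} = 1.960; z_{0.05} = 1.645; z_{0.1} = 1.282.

For two independent groups with equal n: n = 2·((z_{α/2} + z_β) / d)².
z_{α/2} + z_β = 1.960 + 1.282 = 3.242.
n = 2 × (3.242 / 0.27)² = 2 × 12.007² = 2 × 144.18 = 288.4.
Round up to the next whole participant.

n = 289 per group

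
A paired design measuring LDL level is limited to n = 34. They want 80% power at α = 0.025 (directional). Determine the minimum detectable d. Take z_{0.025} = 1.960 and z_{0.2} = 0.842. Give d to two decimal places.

d_min ≈ 0.48

For a single sample (or paired design) of n = 34: d_min = (z_{α} + z_β)/√n.
z-sum = 1.960 + 0.842 = 2.802.
d_min = 2.802 / √34 = 2.802 / 5.831 = 0.481.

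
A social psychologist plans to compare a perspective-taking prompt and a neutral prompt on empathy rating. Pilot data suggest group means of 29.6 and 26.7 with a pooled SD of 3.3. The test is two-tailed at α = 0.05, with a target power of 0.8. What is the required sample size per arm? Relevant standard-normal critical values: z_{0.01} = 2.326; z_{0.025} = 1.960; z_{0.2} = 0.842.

n = 21 per group

Cohen's d = |M₁ − M₂| / SD_pooled = |29.6 − 26.7| / 3.3 = 2.9 / 3.3 = 0.879.
For two independent groups with equal n: n = 2·((z_{α/2} + z_β) / d)².
z_{α/2} + z_β = 1.960 + 0.842 = 2.802.
n = 2 × (2.802 / 0.879)² = 2 × 3.188² = 2 × 10.16 = 20.3.
Round up to the next whole participant.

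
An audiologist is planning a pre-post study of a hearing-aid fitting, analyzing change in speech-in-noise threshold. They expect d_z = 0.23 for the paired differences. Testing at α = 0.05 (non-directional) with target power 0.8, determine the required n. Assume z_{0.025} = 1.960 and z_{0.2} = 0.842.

For a paired (one-sample on differences) test: n = ((z_{α/2} + z_β) / d)².
z_{α/2} + z_β = 1.960 + 0.842 = 2.802.
n = (2.802 / 0.23)² = 12.183² = 148.42.
Round up.

n = 149 pairs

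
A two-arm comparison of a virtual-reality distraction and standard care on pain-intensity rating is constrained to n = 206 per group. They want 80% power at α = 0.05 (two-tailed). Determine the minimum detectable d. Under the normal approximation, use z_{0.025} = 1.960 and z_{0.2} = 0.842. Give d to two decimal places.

For two independent groups of n = 206 each: d_min = (z_{α/2} + z_β)·√(2/n).
z-sum = 1.960 + 0.842 = 2.802.
d_min = 2.802 × √(2/206) = 2.802 × 0.0985 = 0.276.

d_min ≈ 0.28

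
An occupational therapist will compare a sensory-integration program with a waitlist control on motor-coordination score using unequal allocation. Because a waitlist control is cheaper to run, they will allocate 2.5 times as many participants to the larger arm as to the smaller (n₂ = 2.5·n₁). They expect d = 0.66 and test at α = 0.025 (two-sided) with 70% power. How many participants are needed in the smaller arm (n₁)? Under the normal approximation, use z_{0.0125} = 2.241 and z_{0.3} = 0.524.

With allocation ratio k = n₂/n₁ = 2.5, Var(x̄₁−x̄₂) = σ²(1/n₁ + 1/(k·n₁)) = σ²·(k+1)/(k·n₁).
So n₁ = (1 + 1/k)·((z_{α/2} + z_β)/d)² = 1.400 × (2.765/0.66)².
n₁ = 1.400 × 17.55 = 24.6.
Round up: n₁ = 25, giving n₂ = ⌈2.5 × 25⌉ = ⌈62.5⌉ = 63.

n₁ = 25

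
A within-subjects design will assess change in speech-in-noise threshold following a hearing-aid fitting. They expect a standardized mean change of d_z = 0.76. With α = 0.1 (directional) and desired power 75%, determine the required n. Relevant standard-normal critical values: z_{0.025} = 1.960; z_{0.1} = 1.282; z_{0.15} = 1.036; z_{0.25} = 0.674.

For a paired (one-sample on differences) test: n = ((z_{α} + z_β) / d)².
z_{α} + z_β = 1.282 + 0.674 = 1.956.
n = (1.956 / 0.76)² = 2.574² = 6.62.
Round up.

n = 7 pairs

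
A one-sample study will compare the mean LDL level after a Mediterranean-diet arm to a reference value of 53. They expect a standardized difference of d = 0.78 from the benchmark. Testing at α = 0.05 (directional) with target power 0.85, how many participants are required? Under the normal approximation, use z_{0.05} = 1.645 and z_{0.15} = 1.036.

n = 12

For a one-sample test: n = ((z_{α} + z_β) / d)².
z_{α} + z_β = 1.645 + 1.036 = 2.681.
n = (2.681 / 0.78)² = 3.437² = 11.81.
Round up.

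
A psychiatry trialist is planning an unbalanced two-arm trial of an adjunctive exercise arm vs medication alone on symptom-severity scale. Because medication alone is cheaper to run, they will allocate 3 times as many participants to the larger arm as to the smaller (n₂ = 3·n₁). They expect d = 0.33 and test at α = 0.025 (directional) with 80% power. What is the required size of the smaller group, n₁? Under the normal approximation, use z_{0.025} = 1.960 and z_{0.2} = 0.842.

n₁ = 97

With allocation ratio k = n₂/n₁ = 3, Var(x̄₁−x̄₂) = σ²(1/n₁ + 1/(k·n₁)) = σ²·(k+1)/(k·n₁).
So n₁ = (1 + 1/k)·((z_{α} + z_β)/d)² = 1.333 × (2.802/0.33)².
n₁ = 1.333 × 72.10 = 96.1.
Round up: n₁ = 97, giving n₂ = 3 × 97 = 291.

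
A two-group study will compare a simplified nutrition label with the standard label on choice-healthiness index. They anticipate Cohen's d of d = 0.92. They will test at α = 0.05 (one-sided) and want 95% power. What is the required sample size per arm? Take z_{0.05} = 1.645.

For two independent groups with equal n: n = 2·((z_{α} + z_β) / d)².
z_{α} + z_β = 1.645 + 1.645 = 3.290.
n = 2 × (3.290 / 0.92)² = 2 × 3.576² = 2 × 12.79 = 25.6.
Round up to the next whole participant.

n = 26 per group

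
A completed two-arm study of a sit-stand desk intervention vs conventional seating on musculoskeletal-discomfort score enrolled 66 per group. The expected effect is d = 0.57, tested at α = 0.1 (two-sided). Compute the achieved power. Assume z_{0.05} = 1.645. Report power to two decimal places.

power ≈ 0.95

For two equal groups, power = Φ(d·√(n/2) − z_{α/2}).
d·√(n/2) = 0.57 × √(66/2) = 0.57 × 5.745 = 3.274.
z_β = 3.274 − 1.645 = 1.629.
Power = Φ(1.629) = 0.948.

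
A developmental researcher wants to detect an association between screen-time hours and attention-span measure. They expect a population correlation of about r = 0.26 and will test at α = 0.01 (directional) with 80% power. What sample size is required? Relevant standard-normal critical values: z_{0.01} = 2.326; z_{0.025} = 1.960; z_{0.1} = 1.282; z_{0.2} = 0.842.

n = 145

Fisher's z: C = ½·ln((1+r)/(1−r)) = ½·ln(1.7027) = 0.2661.
n = ((z_{α} + z_β)/C)² + 3.
(2.326 + 0.842) / 0.2661 = 3.168 / 0.2661 = 11.905.
n = 11.905² + 3 = 141.74 + 3 = 144.7.
Round up.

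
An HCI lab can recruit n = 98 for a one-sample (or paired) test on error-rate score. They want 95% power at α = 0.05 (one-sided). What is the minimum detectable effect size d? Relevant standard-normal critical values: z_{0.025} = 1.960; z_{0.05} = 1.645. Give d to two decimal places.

d_min ≈ 0.33

For a single sample (or paired design) of n = 98: d_min = (z_{α} + z_β)/√n.
z-sum = 1.645 + 1.645 = 3.290.
d_min = 3.290 / √98 = 3.290 / 9.899 = 0.332.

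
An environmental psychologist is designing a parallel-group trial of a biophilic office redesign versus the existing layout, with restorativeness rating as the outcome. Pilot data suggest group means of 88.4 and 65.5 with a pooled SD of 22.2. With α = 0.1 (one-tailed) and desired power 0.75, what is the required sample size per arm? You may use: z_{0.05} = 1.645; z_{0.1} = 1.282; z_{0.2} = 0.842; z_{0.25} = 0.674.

n = 8 per group

Cohen's d = |M₁ − M₂| / SD_pooled = |88.4 − 65.5| / 22.2 = 22.9 / 22.2 = 1.032.
For two independent groups with equal n: n = 2·((z_{α} + z_β) / d)².
z_{α} + z_β = 1.282 + 0.674 = 1.956.
n = 2 × (1.956 / 1.032)² = 2 × 1.895² = 2 × 3.59 = 7.2.
Round up to the next whole participant.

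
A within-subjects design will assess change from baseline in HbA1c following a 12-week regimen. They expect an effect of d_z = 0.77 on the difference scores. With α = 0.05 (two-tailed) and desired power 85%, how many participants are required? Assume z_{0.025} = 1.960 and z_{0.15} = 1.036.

For a paired (one-sample on differences) test: n = ((z_{α/2} + z_β) / d)².
z_{α/2} + z_β = 1.960 + 1.036 = 2.996.
n = (2.996 / 0.77)² = 3.891² = 15.14.
Round up.

n = 16 pairs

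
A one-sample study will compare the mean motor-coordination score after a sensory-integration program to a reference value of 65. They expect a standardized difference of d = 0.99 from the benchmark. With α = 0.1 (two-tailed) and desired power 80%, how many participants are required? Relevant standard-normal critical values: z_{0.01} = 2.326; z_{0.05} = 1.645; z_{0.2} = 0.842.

n = 7

For a one-sample test: n = ((z_{α/2} + z_β) / d)².
z_{α/2} + z_β = 1.645 + 0.842 = 2.487.
n = (2.487 / 0.99)² = 2.512² = 6.31.
Round up.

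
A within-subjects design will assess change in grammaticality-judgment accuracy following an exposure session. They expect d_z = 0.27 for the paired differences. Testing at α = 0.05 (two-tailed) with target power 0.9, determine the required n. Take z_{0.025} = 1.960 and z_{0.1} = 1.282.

For a paired (one-sample on differences) test: n = ((z_{α/2} + z_β) / d)².
z_{α/2} + z_β = 1.960 + 1.282 = 3.242.
n = (3.242 / 0.27)² = 12.007² = 144.18.
Round up.

n = 145 pairs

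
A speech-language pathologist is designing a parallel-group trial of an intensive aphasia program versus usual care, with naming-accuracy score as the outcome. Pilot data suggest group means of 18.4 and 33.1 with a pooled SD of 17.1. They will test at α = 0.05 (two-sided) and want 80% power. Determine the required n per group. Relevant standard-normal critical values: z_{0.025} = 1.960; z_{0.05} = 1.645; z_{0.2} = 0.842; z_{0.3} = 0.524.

n = 22 per group

Cohen's d = |M₁ − M₂| / SD_pooled = |18.4 − 33.1| / 17.1 = 14.7 / 17.1 = 0.860.
For two independent groups with equal n: n = 2·((z_{α/2} + z_β) / d)².
z_{α/2} + z_β = 1.960 + 0.842 = 2.802.
n = 2 × (2.802 / 0.860)² = 2 × 3.258² = 2 × 10.62 = 21.2.
Round up to the next whole participant.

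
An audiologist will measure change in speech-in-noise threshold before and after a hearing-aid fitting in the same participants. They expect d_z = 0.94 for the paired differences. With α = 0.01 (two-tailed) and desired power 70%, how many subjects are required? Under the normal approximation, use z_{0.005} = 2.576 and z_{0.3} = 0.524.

For a paired (one-sample on differences) test: n = ((z_{α/2} + z_β) / d)².
z_{α/2} + z_β = 2.576 + 0.524 = 3.100.
n = (3.100 / 0.94)² = 3.298² = 10.88.
Round up.

n = 11 pairs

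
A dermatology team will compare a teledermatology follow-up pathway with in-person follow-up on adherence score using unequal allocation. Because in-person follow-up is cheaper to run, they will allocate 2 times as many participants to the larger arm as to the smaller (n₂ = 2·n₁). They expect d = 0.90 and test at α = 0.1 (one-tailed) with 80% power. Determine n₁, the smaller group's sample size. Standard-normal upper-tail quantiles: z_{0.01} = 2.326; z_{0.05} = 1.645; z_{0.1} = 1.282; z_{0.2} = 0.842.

n₁ = 9

With allocation ratio k = n₂/n₁ = 2, Var(x̄₁−x̄₂) = σ²(1/n₁ + 1/(k·n₁)) = σ²·(k+1)/(k·n₁).
So n₁ = (1 + 1/k)·((z_{α} + z_β)/d)² = 1.500 × (2.124/0.90)².
n₁ = 1.500 × 5.57 = 8.4.
Round up: n₁ = 9, giving n₂ = 2 × 9 = 18.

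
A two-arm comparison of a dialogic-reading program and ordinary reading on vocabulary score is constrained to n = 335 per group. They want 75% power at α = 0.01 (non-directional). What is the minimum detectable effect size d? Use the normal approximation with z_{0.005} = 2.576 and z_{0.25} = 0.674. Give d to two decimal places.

d_min ≈ 0.25

For two independent groups of n = 335 each: d_min = (z_{α/2} + z_β)·√(2/n).
z-sum = 2.576 + 0.674 = 3.250.
d_min = 3.250 × √(2/335) = 3.250 × 0.0773 = 0.251.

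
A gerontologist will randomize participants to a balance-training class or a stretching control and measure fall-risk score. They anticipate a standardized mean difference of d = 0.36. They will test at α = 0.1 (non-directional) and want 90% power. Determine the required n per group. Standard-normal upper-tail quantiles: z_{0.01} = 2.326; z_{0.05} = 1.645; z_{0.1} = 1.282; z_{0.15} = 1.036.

For two independent groups with equal n: n = 2·((z_{α/2} + z_β) / d)².
z_{α/2} + z_β = 1.645 + 1.282 = 2.927.
n = 2 × (2.927 / 0.36)² = 2 × 8.131² = 2 × 66.11 = 132.2.
Round up to the next whole participant.

n = 133 per group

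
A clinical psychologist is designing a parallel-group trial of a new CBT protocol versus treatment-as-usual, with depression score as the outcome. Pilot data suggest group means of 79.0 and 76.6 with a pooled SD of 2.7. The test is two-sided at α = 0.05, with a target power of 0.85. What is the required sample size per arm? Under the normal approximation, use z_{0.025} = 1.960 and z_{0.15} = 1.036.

n = 23 per group

Cohen's d = |M₁ − M₂| / SD_pooled = |79.0 − 76.6| / 2.7 = 2.4 / 2.7 = 0.889.
For two independent groups with equal n: n = 2·((z_{α/2} + z_β) / d)².
z_{α/2} + z_β = 1.960 + 1.036 = 2.996.
n = 2 × (2.996 / 0.889)² = 2 × 3.370² = 2 × 11.36 = 22.7.
Round up to the next whole participant.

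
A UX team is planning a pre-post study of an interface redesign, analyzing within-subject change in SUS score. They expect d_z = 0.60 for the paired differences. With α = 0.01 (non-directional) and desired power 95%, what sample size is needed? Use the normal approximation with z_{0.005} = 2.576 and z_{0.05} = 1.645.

n = 50 pairs

For a paired (one-sample on differences) test: n = ((z_{α/2} + z_β) / d)².
z_{α/2} + z_β = 2.576 + 1.645 = 4.221.
n = (4.221 / 0.60)² = 7.035² = 49.49.
Round up.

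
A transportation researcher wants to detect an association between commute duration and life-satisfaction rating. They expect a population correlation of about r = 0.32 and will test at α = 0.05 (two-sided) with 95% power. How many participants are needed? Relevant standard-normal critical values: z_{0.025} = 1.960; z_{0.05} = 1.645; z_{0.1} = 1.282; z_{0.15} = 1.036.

n = 122

Fisher's z: C = ½·ln((1+r)/(1−r)) = ½·ln(1.9412) = 0.3316.
n = ((z_{α/2} + z_β)/C)² + 3.
(1.960 + 1.645) / 0.3316 = 3.605 / 0.3316 = 10.872.
n = 10.872² + 3 = 118.19 + 3 = 121.2.
Round up.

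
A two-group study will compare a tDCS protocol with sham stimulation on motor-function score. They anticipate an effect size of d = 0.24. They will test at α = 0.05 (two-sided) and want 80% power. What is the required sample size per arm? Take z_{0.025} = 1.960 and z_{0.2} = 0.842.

n = 273 per group

For two independent groups with equal n: n = 2·((z_{α/2} + z_β) / d)².
z_{α/2} + z_β = 1.960 + 0.842 = 2.802.
n = 2 × (2.802 / 0.24)² = 2 × 11.675² = 2 × 136.31 = 272.6.
Round up to the next whole participant.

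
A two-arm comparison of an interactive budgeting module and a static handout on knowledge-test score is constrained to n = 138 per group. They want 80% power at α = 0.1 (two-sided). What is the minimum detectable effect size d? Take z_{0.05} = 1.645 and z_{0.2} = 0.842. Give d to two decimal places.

For two independent groups of n = 138 each: d_min = (z_{α/2} + z_β)·√(2/n).
z-sum = 1.645 + 0.842 = 2.487.
d_min = 2.487 × √(2/138) = 2.487 × 0.1204 = 0.299.

d_min ≈ 0.30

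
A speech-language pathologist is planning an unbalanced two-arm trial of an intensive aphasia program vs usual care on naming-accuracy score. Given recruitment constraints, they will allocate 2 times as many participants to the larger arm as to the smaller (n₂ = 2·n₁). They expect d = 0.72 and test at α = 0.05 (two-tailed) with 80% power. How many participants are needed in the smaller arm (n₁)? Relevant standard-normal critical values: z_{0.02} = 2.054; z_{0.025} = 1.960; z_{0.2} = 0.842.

With allocation ratio k = n₂/n₁ = 2, Var(x̄₁−x̄₂) = σ²(1/n₁ + 1/(k·n₁)) = σ²·(k+1)/(k·n₁).
So n₁ = (1 + 1/k)·((z_{α/2} + z_β)/d)² = 1.500 × (2.802/0.72)².
n₁ = 1.500 × 15.15 = 22.7.
Round up: n₁ = 23, giving n₂ = 2 × 23 = 46.

n₁ = 23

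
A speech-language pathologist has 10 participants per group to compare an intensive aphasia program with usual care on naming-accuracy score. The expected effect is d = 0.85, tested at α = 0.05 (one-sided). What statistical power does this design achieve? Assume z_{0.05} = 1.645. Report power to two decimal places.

For two equal groups, power = Φ(d·√(n/2) − z_{α}).
d·√(n/2) = 0.85 × √(10/2) = 0.85 × 2.236 = 1.901.
z_β = 1.901 − 1.645 = 0.256.
Power = Φ(0.256) = 0.601.

power ≈ 0.60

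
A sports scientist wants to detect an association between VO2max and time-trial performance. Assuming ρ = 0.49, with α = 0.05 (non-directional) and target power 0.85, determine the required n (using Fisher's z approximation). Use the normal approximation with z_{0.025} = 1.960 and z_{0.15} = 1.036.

Fisher's z: C = ½·ln((1+r)/(1−r)) = ½·ln(2.9216) = 0.5361.
n = ((z_{α/2} + z_β)/C)² + 3.
(1.960 + 1.036) / 0.5361 = 2.996 / 0.5361 = 5.589.
n = 5.589² + 3 = 31.23 + 3 = 34.2.
Round up.

n = 35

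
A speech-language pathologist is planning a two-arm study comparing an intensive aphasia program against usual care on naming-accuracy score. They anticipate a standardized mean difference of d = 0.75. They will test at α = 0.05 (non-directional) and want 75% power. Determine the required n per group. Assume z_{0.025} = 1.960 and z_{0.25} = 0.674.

For two independent groups with equal n: n = 2·((z_{α/2} + z_β) / d)².
z_{α/2} + z_β = 1.960 + 0.674 = 2.634.
n = 2 × (2.634 / 0.75)² = 2 × 3.512² = 2 × 12.33 = 24.7.
Round up to the next whole participant.

n = 25 per group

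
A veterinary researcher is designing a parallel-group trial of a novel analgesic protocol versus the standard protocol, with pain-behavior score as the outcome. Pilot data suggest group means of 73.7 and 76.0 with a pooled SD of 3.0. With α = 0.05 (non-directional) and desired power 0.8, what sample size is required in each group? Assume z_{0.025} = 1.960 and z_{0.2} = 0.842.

n = 27 per group

Cohen's d = |M₁ − M₂| / SD_pooled = |73.7 − 76.0| / 3.0 = 2.3 / 3.0 = 0.767.
For two independent groups with equal n: n = 2·((z_{α/2} + z_β) / d)².
z_{α/2} + z_β = 1.960 + 0.842 = 2.802.
n = 2 × (2.802 / 0.767)² = 2 × 3.653² = 2 × 13.35 = 26.7.
Round up to the next whole participant.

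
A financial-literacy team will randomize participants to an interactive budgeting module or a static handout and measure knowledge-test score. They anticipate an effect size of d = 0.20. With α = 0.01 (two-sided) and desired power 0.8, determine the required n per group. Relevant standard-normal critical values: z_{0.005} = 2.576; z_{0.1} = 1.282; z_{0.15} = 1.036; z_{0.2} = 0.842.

n = 585 per group

For two independent groups with equal n: n = 2·((z_{α/2} + z_β) / d)².
z_{α/2} + z_β = 2.576 + 0.842 = 3.418.
n = 2 × (3.418 / 0.20)² = 2 × 17.090² = 2 × 292.07 = 584.1.
Round up to the next whole participant.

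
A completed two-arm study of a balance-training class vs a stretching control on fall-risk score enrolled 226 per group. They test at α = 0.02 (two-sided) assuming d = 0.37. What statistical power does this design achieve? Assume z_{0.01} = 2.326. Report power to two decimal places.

power ≈ 0.95

For two equal groups, power = Φ(d·√(n/2) − z_{α/2}).
d·√(n/2) = 0.37 × √(226/2) = 0.37 × 10.630 = 3.933.
z_β = 3.933 − 2.326 = 1.607.
Power = Φ(1.607) = 0.946.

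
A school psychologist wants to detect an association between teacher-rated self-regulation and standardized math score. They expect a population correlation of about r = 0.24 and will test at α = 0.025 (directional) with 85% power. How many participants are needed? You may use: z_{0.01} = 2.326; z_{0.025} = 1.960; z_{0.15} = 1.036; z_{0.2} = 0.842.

Fisher's z: C = ½·ln((1+r)/(1−r)) = ½·ln(1.6316) = 0.2448.
n = ((z_{α} + z_β)/C)² + 3.
(1.960 + 1.036) / 0.2448 = 2.996 / 0.2448 = 12.239.
n = 12.239² + 3 = 149.78 + 3 = 152.8.
Round up.

n = 153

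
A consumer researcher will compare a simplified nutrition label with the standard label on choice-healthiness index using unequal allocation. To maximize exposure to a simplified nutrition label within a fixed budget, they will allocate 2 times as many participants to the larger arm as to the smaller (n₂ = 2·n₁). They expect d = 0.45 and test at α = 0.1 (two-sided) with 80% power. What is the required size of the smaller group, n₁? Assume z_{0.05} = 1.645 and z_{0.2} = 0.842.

n₁ = 46

With allocation ratio k = n₂/n₁ = 2, Var(x̄₁−x̄₂) = σ²(1/n₁ + 1/(k·n₁)) = σ²·(k+1)/(k·n₁).
So n₁ = (1 + 1/k)·((z_{α/2} + z_β)/d)² = 1.500 × (2.487/0.45)².
n₁ = 1.500 × 30.54 = 45.8.
Round up: n₁ = 46, giving n₂ = 2 × 46 = 92.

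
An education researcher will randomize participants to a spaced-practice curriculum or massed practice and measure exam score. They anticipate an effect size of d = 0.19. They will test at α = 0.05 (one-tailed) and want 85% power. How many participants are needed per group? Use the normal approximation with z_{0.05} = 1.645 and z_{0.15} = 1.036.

n = 399 per group

For two independent groups with equal n: n = 2·((z_{α} + z_β) / d)².
z_{α} + z_β = 1.645 + 1.036 = 2.681.
n = 2 × (2.681 / 0.19)² = 2 × 14.111² = 2 × 199.11 = 398.2.
Round up to the next whole participant.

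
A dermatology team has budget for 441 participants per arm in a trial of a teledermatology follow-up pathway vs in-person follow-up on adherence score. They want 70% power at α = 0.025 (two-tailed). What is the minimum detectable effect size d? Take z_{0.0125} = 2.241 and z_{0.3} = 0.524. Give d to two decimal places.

d_min ≈ 0.19

For two independent groups of n = 441 each: d_min = (z_{α/2} + z_β)·√(2/n).
z-sum = 2.241 + 0.524 = 2.765.
d_min = 2.765 × √(2/441) = 2.765 × 0.0673 = 0.186.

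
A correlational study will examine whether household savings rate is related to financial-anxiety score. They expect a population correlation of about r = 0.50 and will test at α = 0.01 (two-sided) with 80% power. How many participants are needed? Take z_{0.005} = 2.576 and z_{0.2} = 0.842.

Fisher's z: C = ½·ln((1+r)/(1−r)) = ½·ln(3.0000) = 0.5493.
n = ((z_{α/2} + z_β)/C)² + 3.
(2.576 + 0.842) / 0.5493 = 3.418 / 0.5493 = 6.222.
n = 6.222² + 3 = 38.72 + 3 = 41.7.
Round up.

n = 42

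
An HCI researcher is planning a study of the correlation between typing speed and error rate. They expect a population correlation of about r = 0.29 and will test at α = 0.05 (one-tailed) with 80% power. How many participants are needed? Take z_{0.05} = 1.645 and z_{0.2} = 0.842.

Fisher's z: C = ½·ln((1+r)/(1−r)) = ½·ln(1.8169) = 0.2986.
n = ((z_{α} + z_β)/C)² + 3.
(1.645 + 0.842) / 0.2986 = 2.487 / 0.2986 = 8.329.
n = 8.329² + 3 = 69.37 + 3 = 72.4.
Round up.

n = 73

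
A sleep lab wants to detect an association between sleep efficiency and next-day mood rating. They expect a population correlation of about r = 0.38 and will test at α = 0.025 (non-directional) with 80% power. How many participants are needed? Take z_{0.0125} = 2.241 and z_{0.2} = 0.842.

Fisher's z: C = ½·ln((1+r)/(1−r)) = ½·ln(2.2258) = 0.4001.
n = ((z_{α/2} + z_β)/C)² + 3.
(2.241 + 0.842) / 0.4001 = 3.083 / 0.4001 = 7.706.
n = 7.706² + 3 = 59.38 + 3 = 62.4.
Round up.

n = 63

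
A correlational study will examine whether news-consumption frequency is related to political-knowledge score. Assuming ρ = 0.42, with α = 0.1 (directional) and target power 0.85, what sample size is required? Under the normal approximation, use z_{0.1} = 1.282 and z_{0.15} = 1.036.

Fisher's z: C = ½·ln((1+r)/(1−r)) = ½·ln(2.4483) = 0.4477.
n = ((z_{α} + z_β)/C)² + 3.
(1.282 + 1.036) / 0.4477 = 2.318 / 0.4477 = 5.178.
n = 5.178² + 3 = 26.81 + 3 = 29.8.
Round up.

n = 30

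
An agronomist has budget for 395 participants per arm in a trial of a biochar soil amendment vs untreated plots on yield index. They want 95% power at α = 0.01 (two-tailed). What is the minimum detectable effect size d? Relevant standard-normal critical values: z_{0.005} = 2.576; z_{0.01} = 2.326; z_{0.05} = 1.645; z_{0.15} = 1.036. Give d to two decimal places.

d_min ≈ 0.30

For two independent groups of n = 395 each: d_min = (z_{α/2} + z_β)·√(2/n).
z-sum = 2.576 + 1.645 = 4.221.
d_min = 4.221 × √(2/395) = 4.221 × 0.0712 = 0.300.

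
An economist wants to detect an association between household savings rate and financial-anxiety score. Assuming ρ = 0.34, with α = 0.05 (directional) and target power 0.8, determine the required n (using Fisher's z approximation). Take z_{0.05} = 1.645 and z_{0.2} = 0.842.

n = 53

Fisher's z: C = ½·ln((1+r)/(1−r)) = ½·ln(2.0303) = 0.3541.
n = ((z_{α} + z_β)/C)² + 3.
(1.645 + 0.842) / 0.3541 = 2.487 / 0.3541 = 7.023.
n = 7.023² + 3 = 49.33 + 3 = 52.3.
Round up.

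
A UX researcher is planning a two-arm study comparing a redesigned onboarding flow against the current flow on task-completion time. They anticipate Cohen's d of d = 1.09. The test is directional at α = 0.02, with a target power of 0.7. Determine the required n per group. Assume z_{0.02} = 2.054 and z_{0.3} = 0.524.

For two independent groups with equal n: n = 2·((z_{α} + z_β) / d)².
z_{α} + z_β = 2.054 + 0.524 = 2.578.
n = 2 × (2.578 / 1.09)² = 2 × 2.365² = 2 × 5.59 = 11.2.
Round up to the next whole participant.

n = 12 per group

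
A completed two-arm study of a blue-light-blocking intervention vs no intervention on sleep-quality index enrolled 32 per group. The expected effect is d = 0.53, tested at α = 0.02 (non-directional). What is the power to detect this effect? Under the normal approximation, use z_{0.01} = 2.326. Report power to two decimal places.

For two equal groups, power = Φ(d·√(n/2) − z_{α/2}).
d·√(n/2) = 0.53 × √(32/2) = 0.53 × 4.000 = 2.120.
z_β = 2.120 − 2.326 = -0.206.
Power = Φ(-0.206) = 0.418.

power ≈ 0.42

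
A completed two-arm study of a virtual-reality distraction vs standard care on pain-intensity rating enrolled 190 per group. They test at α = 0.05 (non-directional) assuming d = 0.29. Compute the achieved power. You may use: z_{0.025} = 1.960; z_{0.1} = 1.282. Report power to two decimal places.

For two equal groups, power = Φ(d·√(n/2) − z_{α/2}).
d·√(n/2) = 0.29 × √(190/2) = 0.29 × 9.747 = 2.827.
z_β = 2.827 − 1.960 = 0.867.
Power = Φ(0.867) = 0.807.

power ≈ 0.81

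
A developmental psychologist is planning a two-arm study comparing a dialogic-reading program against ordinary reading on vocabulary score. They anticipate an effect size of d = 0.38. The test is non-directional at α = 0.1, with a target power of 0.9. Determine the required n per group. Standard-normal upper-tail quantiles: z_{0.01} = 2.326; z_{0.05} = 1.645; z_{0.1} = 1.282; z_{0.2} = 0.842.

n = 119 per group

For two independent groups with equal n: n = 2·((z_{α/2} + z_β) / d)².
z_{α/2} + z_β = 1.645 + 1.282 = 2.927.
n = 2 × (2.927 / 0.38)² = 2 × 7.703² = 2 × 59.33 = 118.7.
Round up to the next whole participant.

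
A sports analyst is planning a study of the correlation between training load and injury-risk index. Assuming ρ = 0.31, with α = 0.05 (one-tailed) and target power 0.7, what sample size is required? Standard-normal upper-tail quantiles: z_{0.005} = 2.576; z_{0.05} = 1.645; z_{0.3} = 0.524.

Fisher's z: C = ½·ln((1+r)/(1−r)) = ½·ln(1.8986) = 0.3205.
n = ((z_{α} + z_β)/C)² + 3.
(1.645 + 0.524) / 0.3205 = 2.169 / 0.3205 = 6.768.
n = 6.768² + 3 = 45.80 + 3 = 48.8.
Round up.

n = 49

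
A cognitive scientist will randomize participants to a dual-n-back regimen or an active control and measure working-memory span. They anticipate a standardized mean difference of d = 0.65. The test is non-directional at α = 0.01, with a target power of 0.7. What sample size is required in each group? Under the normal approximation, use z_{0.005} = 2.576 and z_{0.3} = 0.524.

For two independent groups with equal n: n = 2·((z_{α/2} + z_β) / d)².
z_{α/2} + z_β = 2.576 + 0.524 = 3.100.
n = 2 × (3.100 / 0.65)² = 2 × 4.769² = 2 × 22.75 = 45.5.
Round up to the next whole participant.

n = 46 per group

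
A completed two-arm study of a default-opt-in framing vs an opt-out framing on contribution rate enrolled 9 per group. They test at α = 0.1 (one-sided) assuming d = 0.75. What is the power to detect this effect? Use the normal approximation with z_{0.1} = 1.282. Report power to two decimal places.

For two equal groups, power = Φ(d·√(n/2) − z_{α}).
d·√(n/2) = 0.75 × √(9/2) = 0.75 × 2.121 = 1.591.
z_β = 1.591 − 1.282 = 0.309.
Power = Φ(0.309) = 0.621.

power ≈ 0.62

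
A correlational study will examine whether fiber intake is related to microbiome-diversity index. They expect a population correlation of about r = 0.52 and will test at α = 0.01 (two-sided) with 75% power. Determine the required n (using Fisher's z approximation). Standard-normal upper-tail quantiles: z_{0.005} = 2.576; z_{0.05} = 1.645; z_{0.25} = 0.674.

n = 35

Fisher's z: C = ½·ln((1+r)/(1−r)) = ½·ln(3.1667) = 0.5763.
n = ((z_{α/2} + z_β)/C)² + 3.
(2.576 + 0.674) / 0.5763 = 3.250 / 0.5763 = 5.639.
n = 5.639² + 3 = 31.80 + 3 = 34.8.
Round up.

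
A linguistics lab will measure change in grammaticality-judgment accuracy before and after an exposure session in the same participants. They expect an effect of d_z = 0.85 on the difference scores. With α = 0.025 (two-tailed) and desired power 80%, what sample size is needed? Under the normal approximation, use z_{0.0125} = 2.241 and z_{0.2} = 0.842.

n = 14 pairs

For a paired (one-sample on differences) test: n = ((z_{α/2} + z_β) / d)².
z_{α/2} + z_β = 2.241 + 0.842 = 3.083.
n = (3.083 / 0.85)² = 3.627² = 13.16.
Round up.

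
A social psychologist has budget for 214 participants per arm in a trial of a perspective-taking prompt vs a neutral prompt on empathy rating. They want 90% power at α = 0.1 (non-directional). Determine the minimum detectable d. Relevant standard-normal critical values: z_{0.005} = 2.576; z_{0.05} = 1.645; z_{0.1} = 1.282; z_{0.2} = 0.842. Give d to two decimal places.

d_min ≈ 0.28

For two independent groups of n = 214 each: d_min = (z_{α/2} + z_β)·√(2/n).
z-sum = 1.645 + 1.282 = 2.927.
d_min = 2.927 × √(2/214) = 2.927 × 0.0967 = 0.283.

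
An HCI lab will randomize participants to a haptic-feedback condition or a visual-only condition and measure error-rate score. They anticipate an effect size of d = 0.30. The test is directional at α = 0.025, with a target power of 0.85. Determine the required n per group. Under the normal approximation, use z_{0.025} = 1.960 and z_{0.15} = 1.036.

n = 200 per group

For two independent groups with equal n: n = 2·((z_{α} + z_β) / d)².
z_{α} + z_β = 1.960 + 1.036 = 2.996.
n = 2 × (2.996 / 0.30)² = 2 × 9.987² = 2 × 99.73 = 199.5.
Round up to the next whole participant.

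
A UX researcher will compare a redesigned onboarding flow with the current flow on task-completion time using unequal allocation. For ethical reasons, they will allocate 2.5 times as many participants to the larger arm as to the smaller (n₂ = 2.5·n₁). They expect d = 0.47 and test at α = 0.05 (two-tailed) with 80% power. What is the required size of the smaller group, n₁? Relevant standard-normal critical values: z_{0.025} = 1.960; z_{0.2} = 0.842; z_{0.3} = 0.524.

n₁ = 50

With allocation ratio k = n₂/n₁ = 2.5, Var(x̄₁−x̄₂) = σ²(1/n₁ + 1/(k·n₁)) = σ²·(k+1)/(k·n₁).
So n₁ = (1 + 1/k)·((z_{α/2} + z_β)/d)² = 1.400 × (2.802/0.47)².
n₁ = 1.400 × 35.54 = 49.8.
Round up: n₁ = 50, giving n₂ = 2.5 × 50 = 125.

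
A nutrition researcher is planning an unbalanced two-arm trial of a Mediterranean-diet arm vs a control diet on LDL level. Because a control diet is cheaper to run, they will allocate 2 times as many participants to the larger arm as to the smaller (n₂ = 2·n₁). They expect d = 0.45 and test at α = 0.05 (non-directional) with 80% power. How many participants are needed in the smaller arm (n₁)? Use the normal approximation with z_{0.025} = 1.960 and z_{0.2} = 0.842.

With allocation ratio k = n₂/n₁ = 2, Var(x̄₁−x̄₂) = σ²(1/n₁ + 1/(k·n₁)) = σ²·(k+1)/(k·n₁).
So n₁ = (1 + 1/k)·((z_{α/2} + z_β)/d)² = 1.500 × (2.802/0.45)².
n₁ = 1.500 × 38.77 = 58.2.
Round up: n₁ = 59, giving n₂ = 2 × 59 = 118.

n₁ = 59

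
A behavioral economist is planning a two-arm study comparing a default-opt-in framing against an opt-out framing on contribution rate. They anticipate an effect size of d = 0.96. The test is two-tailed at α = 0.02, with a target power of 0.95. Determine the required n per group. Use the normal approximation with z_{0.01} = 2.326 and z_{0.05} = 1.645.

n = 35 per group

For two independent groups with equal n: n = 2·((z_{α/2} + z_β) / d)².
z_{α/2} + z_β = 2.326 + 1.645 = 3.971.
n = 2 × (3.971 / 0.96)² = 2 × 4.136² = 2 × 17.11 = 34.2.
Round up to the next whole participant.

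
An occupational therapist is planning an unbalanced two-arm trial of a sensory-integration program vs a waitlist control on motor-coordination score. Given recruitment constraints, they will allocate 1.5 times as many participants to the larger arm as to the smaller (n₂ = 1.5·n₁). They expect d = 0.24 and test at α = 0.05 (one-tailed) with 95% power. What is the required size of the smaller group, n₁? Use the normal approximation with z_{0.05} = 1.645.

n₁ = 314

With allocation ratio k = n₂/n₁ = 1.5, Var(x̄₁−x̄₂) = σ²(1/n₁ + 1/(k·n₁)) = σ²·(k+1)/(k·n₁).
So n₁ = (1 + 1/k)·((z_{α} + z_β)/d)² = 1.667 × (3.290/0.24)².
n₁ = 1.667 × 187.92 = 313.2.
Round up: n₁ = 314, giving n₂ = 1.5 × 314 = 471.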